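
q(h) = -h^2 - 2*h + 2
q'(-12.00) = 22.00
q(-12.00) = -118.00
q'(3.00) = -8.00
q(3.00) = -13.00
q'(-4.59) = 7.18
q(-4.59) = -9.89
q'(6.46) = -14.92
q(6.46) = -52.65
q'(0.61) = -3.22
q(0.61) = 0.41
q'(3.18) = -8.36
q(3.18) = -14.47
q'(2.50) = -7.00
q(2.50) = -9.25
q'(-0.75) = -0.50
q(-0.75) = 2.94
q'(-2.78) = 3.56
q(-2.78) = -0.17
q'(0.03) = -2.06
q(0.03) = 1.94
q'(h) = -2*h - 2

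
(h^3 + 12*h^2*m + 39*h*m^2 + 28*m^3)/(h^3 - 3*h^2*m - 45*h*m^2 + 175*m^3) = (h^2 + 5*h*m + 4*m^2)/(h^2 - 10*h*m + 25*m^2)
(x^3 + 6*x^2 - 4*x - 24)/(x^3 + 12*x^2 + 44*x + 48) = (x - 2)/(x + 4)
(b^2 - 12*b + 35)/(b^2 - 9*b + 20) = (b - 7)/(b - 4)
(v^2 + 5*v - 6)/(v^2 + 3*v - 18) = (v - 1)/(v - 3)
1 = 1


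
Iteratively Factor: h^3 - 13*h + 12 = (h - 1)*(h^2 + h - 12) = (h - 3)*(h - 1)*(h + 4)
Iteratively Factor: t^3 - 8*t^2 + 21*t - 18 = (t - 2)*(t^2 - 6*t + 9) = (t - 3)*(t - 2)*(t - 3)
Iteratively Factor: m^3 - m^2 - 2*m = (m)*(m^2 - m - 2) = m*(m - 2)*(m + 1)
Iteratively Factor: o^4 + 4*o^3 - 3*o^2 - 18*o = (o + 3)*(o^3 + o^2 - 6*o) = (o + 3)^2*(o^2 - 2*o) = (o - 2)*(o + 3)^2*(o)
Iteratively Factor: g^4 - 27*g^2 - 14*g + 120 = (g + 4)*(g^3 - 4*g^2 - 11*g + 30) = (g + 3)*(g + 4)*(g^2 - 7*g + 10) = (g - 5)*(g + 3)*(g + 4)*(g - 2)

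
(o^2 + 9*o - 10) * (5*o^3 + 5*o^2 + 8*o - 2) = 5*o^5 + 50*o^4 + 3*o^3 + 20*o^2 - 98*o + 20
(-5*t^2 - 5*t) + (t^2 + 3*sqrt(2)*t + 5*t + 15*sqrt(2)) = -4*t^2 + 3*sqrt(2)*t + 15*sqrt(2)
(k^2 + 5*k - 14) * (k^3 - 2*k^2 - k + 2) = k^5 + 3*k^4 - 25*k^3 + 25*k^2 + 24*k - 28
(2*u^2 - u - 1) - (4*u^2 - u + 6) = -2*u^2 - 7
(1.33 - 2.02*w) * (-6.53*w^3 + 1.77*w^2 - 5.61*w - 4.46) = 13.1906*w^4 - 12.2603*w^3 + 13.6863*w^2 + 1.5479*w - 5.9318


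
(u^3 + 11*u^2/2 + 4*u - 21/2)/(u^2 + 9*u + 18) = (2*u^2 + 5*u - 7)/(2*(u + 6))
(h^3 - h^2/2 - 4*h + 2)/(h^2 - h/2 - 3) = (2*h^2 + 3*h - 2)/(2*h + 3)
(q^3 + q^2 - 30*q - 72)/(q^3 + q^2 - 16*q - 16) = (q^2 - 3*q - 18)/(q^2 - 3*q - 4)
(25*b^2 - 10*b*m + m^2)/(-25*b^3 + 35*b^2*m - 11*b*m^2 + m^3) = -1/(b - m)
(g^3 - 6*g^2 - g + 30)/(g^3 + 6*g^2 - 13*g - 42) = (g - 5)/(g + 7)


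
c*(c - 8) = c^2 - 8*c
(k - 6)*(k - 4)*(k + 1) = k^3 - 9*k^2 + 14*k + 24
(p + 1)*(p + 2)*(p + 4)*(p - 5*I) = p^4 + 7*p^3 - 5*I*p^3 + 14*p^2 - 35*I*p^2 + 8*p - 70*I*p - 40*I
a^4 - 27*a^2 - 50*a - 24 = (a - 6)*(a + 1)^2*(a + 4)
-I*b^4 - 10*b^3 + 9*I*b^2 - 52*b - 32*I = (b - 8*I)*(b - 4*I)*(b + I)*(-I*b + 1)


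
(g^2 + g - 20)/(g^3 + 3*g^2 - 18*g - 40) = 1/(g + 2)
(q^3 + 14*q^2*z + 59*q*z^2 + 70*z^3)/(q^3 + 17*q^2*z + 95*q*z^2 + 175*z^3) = (q + 2*z)/(q + 5*z)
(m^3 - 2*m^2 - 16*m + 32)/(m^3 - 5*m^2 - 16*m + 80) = (m - 2)/(m - 5)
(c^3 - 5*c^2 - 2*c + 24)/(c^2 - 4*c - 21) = (-c^3 + 5*c^2 + 2*c - 24)/(-c^2 + 4*c + 21)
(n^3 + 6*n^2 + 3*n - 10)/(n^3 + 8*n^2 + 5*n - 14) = (n + 5)/(n + 7)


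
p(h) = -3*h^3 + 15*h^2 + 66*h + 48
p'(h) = -9*h^2 + 30*h + 66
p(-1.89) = -2.90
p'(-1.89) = -22.85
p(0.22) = 63.21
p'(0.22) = 72.16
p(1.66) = 185.17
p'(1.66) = 91.00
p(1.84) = 201.54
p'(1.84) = 90.73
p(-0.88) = 3.58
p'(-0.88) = 32.63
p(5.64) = 359.17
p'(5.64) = -51.09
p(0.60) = 92.35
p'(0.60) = 80.76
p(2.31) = 243.52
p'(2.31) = 87.28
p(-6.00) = 840.00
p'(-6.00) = -438.00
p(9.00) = -330.00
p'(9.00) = -393.00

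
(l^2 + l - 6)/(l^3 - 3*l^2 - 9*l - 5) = (-l^2 - l + 6)/(-l^3 + 3*l^2 + 9*l + 5)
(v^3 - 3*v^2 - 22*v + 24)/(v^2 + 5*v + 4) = (v^2 - 7*v + 6)/(v + 1)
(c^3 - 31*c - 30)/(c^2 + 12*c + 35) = (c^2 - 5*c - 6)/(c + 7)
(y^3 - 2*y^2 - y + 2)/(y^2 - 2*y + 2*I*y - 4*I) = (y^2 - 1)/(y + 2*I)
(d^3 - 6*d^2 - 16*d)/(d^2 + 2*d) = d - 8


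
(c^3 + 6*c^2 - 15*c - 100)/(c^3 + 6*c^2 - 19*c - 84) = (c^2 + 10*c + 25)/(c^2 + 10*c + 21)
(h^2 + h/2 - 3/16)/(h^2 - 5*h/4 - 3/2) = (h - 1/4)/(h - 2)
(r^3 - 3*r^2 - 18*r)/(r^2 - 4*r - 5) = r*(-r^2 + 3*r + 18)/(-r^2 + 4*r + 5)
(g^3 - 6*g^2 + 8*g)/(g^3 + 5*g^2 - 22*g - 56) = g*(g - 2)/(g^2 + 9*g + 14)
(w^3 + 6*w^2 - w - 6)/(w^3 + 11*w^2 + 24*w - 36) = (w + 1)/(w + 6)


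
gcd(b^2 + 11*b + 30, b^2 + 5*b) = b + 5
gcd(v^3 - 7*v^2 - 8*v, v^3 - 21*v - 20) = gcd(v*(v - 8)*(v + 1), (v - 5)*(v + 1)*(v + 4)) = v + 1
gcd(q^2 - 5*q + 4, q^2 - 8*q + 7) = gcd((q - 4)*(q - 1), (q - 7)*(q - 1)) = q - 1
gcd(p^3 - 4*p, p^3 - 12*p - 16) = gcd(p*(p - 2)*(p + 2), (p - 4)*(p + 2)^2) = p + 2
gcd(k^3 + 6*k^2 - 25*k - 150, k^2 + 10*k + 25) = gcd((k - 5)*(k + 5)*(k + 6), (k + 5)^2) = k + 5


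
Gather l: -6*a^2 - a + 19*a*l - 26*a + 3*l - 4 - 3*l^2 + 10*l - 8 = -6*a^2 - 27*a - 3*l^2 + l*(19*a + 13) - 12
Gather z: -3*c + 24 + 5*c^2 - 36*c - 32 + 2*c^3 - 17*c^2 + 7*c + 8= 2*c^3 - 12*c^2 - 32*c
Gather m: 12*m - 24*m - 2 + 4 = 2 - 12*m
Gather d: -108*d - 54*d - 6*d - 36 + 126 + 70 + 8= 168 - 168*d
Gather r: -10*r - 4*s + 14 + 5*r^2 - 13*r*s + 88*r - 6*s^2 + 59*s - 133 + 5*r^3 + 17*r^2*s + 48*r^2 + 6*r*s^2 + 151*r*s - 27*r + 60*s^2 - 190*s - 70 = 5*r^3 + r^2*(17*s + 53) + r*(6*s^2 + 138*s + 51) + 54*s^2 - 135*s - 189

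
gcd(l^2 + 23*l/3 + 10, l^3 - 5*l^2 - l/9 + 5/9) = 1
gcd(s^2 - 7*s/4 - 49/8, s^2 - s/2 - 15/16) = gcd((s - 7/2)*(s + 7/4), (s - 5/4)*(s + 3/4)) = 1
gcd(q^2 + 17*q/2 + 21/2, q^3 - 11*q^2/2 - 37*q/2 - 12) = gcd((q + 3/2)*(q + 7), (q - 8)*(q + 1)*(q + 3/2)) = q + 3/2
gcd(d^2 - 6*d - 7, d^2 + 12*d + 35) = 1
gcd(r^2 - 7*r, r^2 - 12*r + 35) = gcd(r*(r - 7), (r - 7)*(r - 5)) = r - 7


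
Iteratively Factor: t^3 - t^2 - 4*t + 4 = (t - 2)*(t^2 + t - 2) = (t - 2)*(t + 2)*(t - 1)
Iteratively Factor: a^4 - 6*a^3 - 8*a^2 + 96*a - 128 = (a - 2)*(a^3 - 4*a^2 - 16*a + 64) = (a - 4)*(a - 2)*(a^2 - 16) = (a - 4)*(a - 2)*(a + 4)*(a - 4)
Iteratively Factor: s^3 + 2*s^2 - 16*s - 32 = (s + 4)*(s^2 - 2*s - 8) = (s - 4)*(s + 4)*(s + 2)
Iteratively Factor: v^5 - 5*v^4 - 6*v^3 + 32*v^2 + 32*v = (v + 1)*(v^4 - 6*v^3 + 32*v) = v*(v + 1)*(v^3 - 6*v^2 + 32) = v*(v - 4)*(v + 1)*(v^2 - 2*v - 8) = v*(v - 4)^2*(v + 1)*(v + 2)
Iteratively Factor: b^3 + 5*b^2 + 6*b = (b + 3)*(b^2 + 2*b) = (b + 2)*(b + 3)*(b)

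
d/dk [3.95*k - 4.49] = 3.95000000000000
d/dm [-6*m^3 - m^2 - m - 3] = -18*m^2 - 2*m - 1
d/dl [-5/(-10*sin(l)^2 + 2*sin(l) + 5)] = 10*(1 - 10*sin(l))*cos(l)/(2*sin(l) + 5*cos(2*l))^2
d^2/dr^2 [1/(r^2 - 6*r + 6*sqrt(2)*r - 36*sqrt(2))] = 2*(-r^2 - 6*sqrt(2)*r + 6*r + 4*(r - 3 + 3*sqrt(2))^2 + 36*sqrt(2))/(r^2 - 6*r + 6*sqrt(2)*r - 36*sqrt(2))^3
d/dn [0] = 0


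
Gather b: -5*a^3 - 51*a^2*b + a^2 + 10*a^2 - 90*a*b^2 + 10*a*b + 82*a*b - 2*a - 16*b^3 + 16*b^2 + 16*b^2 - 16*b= -5*a^3 + 11*a^2 - 2*a - 16*b^3 + b^2*(32 - 90*a) + b*(-51*a^2 + 92*a - 16)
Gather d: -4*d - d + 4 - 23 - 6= -5*d - 25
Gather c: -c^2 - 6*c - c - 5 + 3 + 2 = -c^2 - 7*c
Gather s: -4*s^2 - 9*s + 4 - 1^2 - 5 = -4*s^2 - 9*s - 2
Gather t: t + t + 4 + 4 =2*t + 8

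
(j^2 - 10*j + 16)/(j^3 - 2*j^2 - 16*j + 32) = (j - 8)/(j^2 - 16)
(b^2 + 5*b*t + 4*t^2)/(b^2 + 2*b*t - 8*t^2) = (-b - t)/(-b + 2*t)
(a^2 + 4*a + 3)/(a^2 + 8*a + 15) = (a + 1)/(a + 5)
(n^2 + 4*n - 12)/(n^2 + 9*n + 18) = (n - 2)/(n + 3)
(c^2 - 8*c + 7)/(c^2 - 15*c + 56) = (c - 1)/(c - 8)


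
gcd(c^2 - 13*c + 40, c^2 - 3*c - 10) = c - 5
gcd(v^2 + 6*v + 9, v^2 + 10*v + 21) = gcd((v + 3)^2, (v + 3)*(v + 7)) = v + 3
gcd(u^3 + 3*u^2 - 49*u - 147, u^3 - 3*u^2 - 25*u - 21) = u^2 - 4*u - 21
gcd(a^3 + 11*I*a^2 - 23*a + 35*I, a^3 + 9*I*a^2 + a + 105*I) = a^2 + 12*I*a - 35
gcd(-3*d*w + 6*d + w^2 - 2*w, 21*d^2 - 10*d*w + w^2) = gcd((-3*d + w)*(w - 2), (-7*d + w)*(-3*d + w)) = -3*d + w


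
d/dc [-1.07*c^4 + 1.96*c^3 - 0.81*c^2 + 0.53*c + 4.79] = -4.28*c^3 + 5.88*c^2 - 1.62*c + 0.53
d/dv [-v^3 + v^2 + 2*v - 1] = -3*v^2 + 2*v + 2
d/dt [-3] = 0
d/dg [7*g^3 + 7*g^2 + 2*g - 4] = 21*g^2 + 14*g + 2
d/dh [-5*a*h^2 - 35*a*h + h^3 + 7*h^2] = -10*a*h - 35*a + 3*h^2 + 14*h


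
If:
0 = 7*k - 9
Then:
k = 9/7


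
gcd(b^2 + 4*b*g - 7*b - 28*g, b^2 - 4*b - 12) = 1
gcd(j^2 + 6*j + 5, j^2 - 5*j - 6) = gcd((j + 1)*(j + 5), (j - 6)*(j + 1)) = j + 1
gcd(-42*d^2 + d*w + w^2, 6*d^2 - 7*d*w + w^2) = -6*d + w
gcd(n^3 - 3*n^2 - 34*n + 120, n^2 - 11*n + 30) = n - 5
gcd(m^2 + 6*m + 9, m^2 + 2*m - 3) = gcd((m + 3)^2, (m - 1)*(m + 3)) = m + 3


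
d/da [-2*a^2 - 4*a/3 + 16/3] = -4*a - 4/3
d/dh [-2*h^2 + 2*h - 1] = 2 - 4*h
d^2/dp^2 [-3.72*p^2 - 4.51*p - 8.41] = -7.44000000000000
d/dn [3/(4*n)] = -3/(4*n^2)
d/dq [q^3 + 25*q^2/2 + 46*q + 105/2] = 3*q^2 + 25*q + 46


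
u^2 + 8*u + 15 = (u + 3)*(u + 5)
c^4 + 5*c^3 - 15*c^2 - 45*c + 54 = (c - 3)*(c - 1)*(c + 3)*(c + 6)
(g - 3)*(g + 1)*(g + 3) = g^3 + g^2 - 9*g - 9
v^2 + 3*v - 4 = (v - 1)*(v + 4)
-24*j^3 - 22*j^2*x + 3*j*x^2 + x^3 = (-4*j + x)*(j + x)*(6*j + x)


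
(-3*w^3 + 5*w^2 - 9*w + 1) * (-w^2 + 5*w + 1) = 3*w^5 - 20*w^4 + 31*w^3 - 41*w^2 - 4*w + 1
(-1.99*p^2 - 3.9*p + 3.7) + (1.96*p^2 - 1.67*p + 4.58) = -0.03*p^2 - 5.57*p + 8.28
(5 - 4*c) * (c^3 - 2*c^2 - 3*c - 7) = -4*c^4 + 13*c^3 + 2*c^2 + 13*c - 35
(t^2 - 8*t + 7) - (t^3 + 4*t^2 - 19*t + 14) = -t^3 - 3*t^2 + 11*t - 7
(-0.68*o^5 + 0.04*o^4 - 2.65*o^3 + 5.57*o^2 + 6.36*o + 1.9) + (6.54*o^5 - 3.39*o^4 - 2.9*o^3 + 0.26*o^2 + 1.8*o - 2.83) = 5.86*o^5 - 3.35*o^4 - 5.55*o^3 + 5.83*o^2 + 8.16*o - 0.93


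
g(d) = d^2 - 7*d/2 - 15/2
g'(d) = 2*d - 7/2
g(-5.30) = 39.14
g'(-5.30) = -14.10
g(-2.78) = 9.96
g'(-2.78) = -9.06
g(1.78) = -10.56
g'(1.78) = 0.06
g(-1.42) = -0.51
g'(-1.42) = -6.34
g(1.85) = -10.55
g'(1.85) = 0.20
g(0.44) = -8.85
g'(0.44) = -2.62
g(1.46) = -10.48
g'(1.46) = -0.58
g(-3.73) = 19.47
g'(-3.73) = -10.96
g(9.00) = 42.00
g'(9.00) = 14.50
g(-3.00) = 12.00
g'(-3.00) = -9.50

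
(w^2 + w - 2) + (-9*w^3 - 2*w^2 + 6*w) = -9*w^3 - w^2 + 7*w - 2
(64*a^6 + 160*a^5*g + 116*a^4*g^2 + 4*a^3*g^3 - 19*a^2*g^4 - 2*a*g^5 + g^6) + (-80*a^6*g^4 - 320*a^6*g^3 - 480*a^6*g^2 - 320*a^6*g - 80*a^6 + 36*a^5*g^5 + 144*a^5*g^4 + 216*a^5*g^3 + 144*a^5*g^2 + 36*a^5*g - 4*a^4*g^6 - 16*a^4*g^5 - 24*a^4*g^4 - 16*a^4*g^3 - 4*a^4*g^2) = -80*a^6*g^4 - 320*a^6*g^3 - 480*a^6*g^2 - 320*a^6*g - 16*a^6 + 36*a^5*g^5 + 144*a^5*g^4 + 216*a^5*g^3 + 144*a^5*g^2 + 196*a^5*g - 4*a^4*g^6 - 16*a^4*g^5 - 24*a^4*g^4 - 16*a^4*g^3 + 112*a^4*g^2 + 4*a^3*g^3 - 19*a^2*g^4 - 2*a*g^5 + g^6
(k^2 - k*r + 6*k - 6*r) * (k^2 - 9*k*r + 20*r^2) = k^4 - 10*k^3*r + 6*k^3 + 29*k^2*r^2 - 60*k^2*r - 20*k*r^3 + 174*k*r^2 - 120*r^3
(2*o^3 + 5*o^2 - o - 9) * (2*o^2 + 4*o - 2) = 4*o^5 + 18*o^4 + 14*o^3 - 32*o^2 - 34*o + 18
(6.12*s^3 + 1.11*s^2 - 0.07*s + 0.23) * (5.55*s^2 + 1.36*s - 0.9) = 33.966*s^5 + 14.4837*s^4 - 4.3869*s^3 + 0.1823*s^2 + 0.3758*s - 0.207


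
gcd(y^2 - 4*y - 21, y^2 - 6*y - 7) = y - 7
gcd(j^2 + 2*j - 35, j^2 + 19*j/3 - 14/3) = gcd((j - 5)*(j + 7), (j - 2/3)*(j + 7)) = j + 7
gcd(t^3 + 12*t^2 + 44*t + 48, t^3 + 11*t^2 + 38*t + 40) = t^2 + 6*t + 8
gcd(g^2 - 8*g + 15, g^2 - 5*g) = g - 5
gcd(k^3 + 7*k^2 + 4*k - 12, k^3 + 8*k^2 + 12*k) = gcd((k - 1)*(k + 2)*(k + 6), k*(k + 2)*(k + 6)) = k^2 + 8*k + 12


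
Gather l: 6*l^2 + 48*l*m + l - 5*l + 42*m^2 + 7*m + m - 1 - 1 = 6*l^2 + l*(48*m - 4) + 42*m^2 + 8*m - 2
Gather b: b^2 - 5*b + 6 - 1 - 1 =b^2 - 5*b + 4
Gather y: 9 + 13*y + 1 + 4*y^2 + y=4*y^2 + 14*y + 10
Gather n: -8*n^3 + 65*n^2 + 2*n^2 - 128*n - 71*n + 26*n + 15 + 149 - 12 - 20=-8*n^3 + 67*n^2 - 173*n + 132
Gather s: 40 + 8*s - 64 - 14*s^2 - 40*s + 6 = -14*s^2 - 32*s - 18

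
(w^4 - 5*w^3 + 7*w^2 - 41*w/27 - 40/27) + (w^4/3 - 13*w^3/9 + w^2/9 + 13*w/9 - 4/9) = 4*w^4/3 - 58*w^3/9 + 64*w^2/9 - 2*w/27 - 52/27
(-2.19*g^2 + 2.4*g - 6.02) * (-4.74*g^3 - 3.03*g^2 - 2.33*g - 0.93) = 10.3806*g^5 - 4.7403*g^4 + 26.3655*g^3 + 14.6853*g^2 + 11.7946*g + 5.5986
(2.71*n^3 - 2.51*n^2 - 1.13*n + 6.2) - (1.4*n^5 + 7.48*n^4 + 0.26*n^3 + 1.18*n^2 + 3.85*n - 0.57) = -1.4*n^5 - 7.48*n^4 + 2.45*n^3 - 3.69*n^2 - 4.98*n + 6.77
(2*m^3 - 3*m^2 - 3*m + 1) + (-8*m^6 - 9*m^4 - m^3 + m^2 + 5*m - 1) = -8*m^6 - 9*m^4 + m^3 - 2*m^2 + 2*m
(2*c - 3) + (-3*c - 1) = -c - 4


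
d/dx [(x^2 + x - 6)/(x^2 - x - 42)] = 2*(-x^2 - 36*x - 24)/(x^4 - 2*x^3 - 83*x^2 + 84*x + 1764)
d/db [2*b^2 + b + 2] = 4*b + 1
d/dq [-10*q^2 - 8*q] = -20*q - 8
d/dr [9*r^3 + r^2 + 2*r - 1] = 27*r^2 + 2*r + 2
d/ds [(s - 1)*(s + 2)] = 2*s + 1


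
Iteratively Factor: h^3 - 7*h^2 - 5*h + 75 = (h - 5)*(h^2 - 2*h - 15) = (h - 5)^2*(h + 3)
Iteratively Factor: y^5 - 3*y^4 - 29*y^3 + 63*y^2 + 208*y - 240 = (y - 4)*(y^4 + y^3 - 25*y^2 - 37*y + 60) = (y - 5)*(y - 4)*(y^3 + 6*y^2 + 5*y - 12) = (y - 5)*(y - 4)*(y + 4)*(y^2 + 2*y - 3) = (y - 5)*(y - 4)*(y - 1)*(y + 4)*(y + 3)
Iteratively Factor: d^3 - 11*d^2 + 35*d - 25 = (d - 5)*(d^2 - 6*d + 5) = (d - 5)*(d - 1)*(d - 5)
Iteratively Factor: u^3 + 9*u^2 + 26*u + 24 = (u + 4)*(u^2 + 5*u + 6) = (u + 2)*(u + 4)*(u + 3)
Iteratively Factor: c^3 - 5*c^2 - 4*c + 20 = (c + 2)*(c^2 - 7*c + 10) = (c - 5)*(c + 2)*(c - 2)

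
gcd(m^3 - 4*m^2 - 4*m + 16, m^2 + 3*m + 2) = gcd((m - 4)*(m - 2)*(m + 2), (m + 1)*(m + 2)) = m + 2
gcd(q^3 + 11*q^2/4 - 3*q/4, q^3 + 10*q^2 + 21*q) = q^2 + 3*q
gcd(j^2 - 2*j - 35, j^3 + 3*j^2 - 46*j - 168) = j - 7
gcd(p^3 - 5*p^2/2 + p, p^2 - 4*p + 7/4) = p - 1/2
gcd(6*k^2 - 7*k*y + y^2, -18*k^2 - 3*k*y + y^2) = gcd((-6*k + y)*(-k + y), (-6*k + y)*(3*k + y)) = -6*k + y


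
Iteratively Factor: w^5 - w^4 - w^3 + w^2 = (w - 1)*(w^4 - w^2) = w*(w - 1)*(w^3 - w) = w*(w - 1)*(w + 1)*(w^2 - w) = w^2*(w - 1)*(w + 1)*(w - 1)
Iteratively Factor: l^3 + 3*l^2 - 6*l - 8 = (l - 2)*(l^2 + 5*l + 4) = (l - 2)*(l + 1)*(l + 4)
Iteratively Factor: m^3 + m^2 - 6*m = (m - 2)*(m^2 + 3*m) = (m - 2)*(m + 3)*(m)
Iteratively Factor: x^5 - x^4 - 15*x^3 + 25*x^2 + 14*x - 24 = (x - 1)*(x^4 - 15*x^2 + 10*x + 24) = (x - 2)*(x - 1)*(x^3 + 2*x^2 - 11*x - 12) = (x - 2)*(x - 1)*(x + 1)*(x^2 + x - 12) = (x - 2)*(x - 1)*(x + 1)*(x + 4)*(x - 3)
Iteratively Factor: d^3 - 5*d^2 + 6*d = (d - 3)*(d^2 - 2*d) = d*(d - 3)*(d - 2)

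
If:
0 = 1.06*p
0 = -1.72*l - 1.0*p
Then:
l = 0.00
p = 0.00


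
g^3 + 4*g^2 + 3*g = g*(g + 1)*(g + 3)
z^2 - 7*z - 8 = (z - 8)*(z + 1)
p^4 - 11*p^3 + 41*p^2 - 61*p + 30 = (p - 5)*(p - 3)*(p - 2)*(p - 1)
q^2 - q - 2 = (q - 2)*(q + 1)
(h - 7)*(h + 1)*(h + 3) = h^3 - 3*h^2 - 25*h - 21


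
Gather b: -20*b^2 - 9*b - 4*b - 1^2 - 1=-20*b^2 - 13*b - 2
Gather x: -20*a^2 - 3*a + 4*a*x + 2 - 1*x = -20*a^2 - 3*a + x*(4*a - 1) + 2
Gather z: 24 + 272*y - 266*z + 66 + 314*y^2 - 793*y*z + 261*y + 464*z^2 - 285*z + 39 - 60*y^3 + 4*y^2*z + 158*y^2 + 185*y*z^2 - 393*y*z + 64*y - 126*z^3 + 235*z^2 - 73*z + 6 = -60*y^3 + 472*y^2 + 597*y - 126*z^3 + z^2*(185*y + 699) + z*(4*y^2 - 1186*y - 624) + 135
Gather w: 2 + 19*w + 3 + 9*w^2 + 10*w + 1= 9*w^2 + 29*w + 6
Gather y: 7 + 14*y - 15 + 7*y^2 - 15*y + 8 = 7*y^2 - y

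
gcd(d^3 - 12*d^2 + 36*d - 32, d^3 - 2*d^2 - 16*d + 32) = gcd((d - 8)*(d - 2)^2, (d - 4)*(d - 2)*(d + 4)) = d - 2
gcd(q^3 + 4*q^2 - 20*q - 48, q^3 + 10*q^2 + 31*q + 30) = q + 2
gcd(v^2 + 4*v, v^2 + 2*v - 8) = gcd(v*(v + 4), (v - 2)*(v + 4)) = v + 4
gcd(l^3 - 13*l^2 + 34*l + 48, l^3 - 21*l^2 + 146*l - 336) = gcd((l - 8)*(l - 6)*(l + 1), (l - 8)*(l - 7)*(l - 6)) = l^2 - 14*l + 48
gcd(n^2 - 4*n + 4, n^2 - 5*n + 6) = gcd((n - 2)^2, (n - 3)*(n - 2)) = n - 2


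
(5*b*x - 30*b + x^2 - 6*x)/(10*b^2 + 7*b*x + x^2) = (x - 6)/(2*b + x)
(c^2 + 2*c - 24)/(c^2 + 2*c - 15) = (c^2 + 2*c - 24)/(c^2 + 2*c - 15)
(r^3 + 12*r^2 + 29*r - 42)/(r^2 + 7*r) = r + 5 - 6/r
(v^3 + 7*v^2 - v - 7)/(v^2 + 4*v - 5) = (v^2 + 8*v + 7)/(v + 5)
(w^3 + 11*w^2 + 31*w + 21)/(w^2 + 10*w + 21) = w + 1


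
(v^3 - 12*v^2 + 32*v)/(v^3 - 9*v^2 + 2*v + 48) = v*(v - 4)/(v^2 - v - 6)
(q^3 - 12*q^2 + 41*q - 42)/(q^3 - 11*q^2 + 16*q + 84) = (q^2 - 5*q + 6)/(q^2 - 4*q - 12)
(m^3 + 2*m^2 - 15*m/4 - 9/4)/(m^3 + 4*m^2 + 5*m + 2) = (4*m^3 + 8*m^2 - 15*m - 9)/(4*(m^3 + 4*m^2 + 5*m + 2))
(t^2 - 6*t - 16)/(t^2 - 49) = (t^2 - 6*t - 16)/(t^2 - 49)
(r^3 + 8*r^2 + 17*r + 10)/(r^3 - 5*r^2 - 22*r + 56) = (r^3 + 8*r^2 + 17*r + 10)/(r^3 - 5*r^2 - 22*r + 56)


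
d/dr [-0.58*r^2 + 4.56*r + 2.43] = 4.56 - 1.16*r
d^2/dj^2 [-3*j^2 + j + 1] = -6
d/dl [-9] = 0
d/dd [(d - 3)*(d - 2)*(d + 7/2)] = 3*d^2 - 3*d - 23/2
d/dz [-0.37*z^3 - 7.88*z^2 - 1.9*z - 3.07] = -1.11*z^2 - 15.76*z - 1.9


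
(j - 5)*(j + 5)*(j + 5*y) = j^3 + 5*j^2*y - 25*j - 125*y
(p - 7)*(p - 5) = p^2 - 12*p + 35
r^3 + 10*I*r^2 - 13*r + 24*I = (r - I)*(r + 3*I)*(r + 8*I)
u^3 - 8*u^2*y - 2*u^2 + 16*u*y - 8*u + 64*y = (u - 4)*(u + 2)*(u - 8*y)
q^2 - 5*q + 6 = (q - 3)*(q - 2)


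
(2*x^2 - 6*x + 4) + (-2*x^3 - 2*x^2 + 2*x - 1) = -2*x^3 - 4*x + 3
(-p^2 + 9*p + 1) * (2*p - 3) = -2*p^3 + 21*p^2 - 25*p - 3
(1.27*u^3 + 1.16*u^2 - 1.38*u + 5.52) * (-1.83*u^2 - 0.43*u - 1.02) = -2.3241*u^5 - 2.6689*u^4 + 0.7312*u^3 - 10.6914*u^2 - 0.966*u - 5.6304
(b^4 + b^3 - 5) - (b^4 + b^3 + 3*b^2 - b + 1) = -3*b^2 + b - 6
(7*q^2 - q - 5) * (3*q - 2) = 21*q^3 - 17*q^2 - 13*q + 10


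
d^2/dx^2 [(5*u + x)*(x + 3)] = 2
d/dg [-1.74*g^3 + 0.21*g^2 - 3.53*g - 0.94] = -5.22*g^2 + 0.42*g - 3.53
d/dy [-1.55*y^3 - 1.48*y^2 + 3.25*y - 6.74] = -4.65*y^2 - 2.96*y + 3.25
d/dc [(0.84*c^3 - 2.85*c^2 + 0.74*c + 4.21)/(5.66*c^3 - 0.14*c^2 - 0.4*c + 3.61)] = (1.77635683940025e-15*c^5 + 16.0134*c^4 - 9.0488*c^3 - 61.145*c^2 - 19.3982*c + 4.3554)/(32.0356*c^6 - 1.5848*c^5 - 4.5084*c^4 + 40.9772*c^3 - 0.8508*c^2 - 2.888*c + 13.0321)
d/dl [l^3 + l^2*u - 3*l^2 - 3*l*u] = 3*l^2 + 2*l*u - 6*l - 3*u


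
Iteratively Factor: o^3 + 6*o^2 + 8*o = (o)*(o^2 + 6*o + 8) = o*(o + 2)*(o + 4)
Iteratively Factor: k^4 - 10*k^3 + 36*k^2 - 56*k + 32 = (k - 2)*(k^3 - 8*k^2 + 20*k - 16) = (k - 2)^2*(k^2 - 6*k + 8) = (k - 4)*(k - 2)^2*(k - 2)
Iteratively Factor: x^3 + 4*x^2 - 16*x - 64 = (x + 4)*(x^2 - 16) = (x + 4)^2*(x - 4)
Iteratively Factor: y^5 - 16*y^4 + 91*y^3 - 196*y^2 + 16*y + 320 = (y - 4)*(y^4 - 12*y^3 + 43*y^2 - 24*y - 80) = (y - 4)*(y + 1)*(y^3 - 13*y^2 + 56*y - 80) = (y - 4)^2*(y + 1)*(y^2 - 9*y + 20) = (y - 4)^3*(y + 1)*(y - 5)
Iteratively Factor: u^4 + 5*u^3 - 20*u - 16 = (u - 2)*(u^3 + 7*u^2 + 14*u + 8) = (u - 2)*(u + 2)*(u^2 + 5*u + 4) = (u - 2)*(u + 2)*(u + 4)*(u + 1)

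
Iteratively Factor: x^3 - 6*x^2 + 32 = (x + 2)*(x^2 - 8*x + 16) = (x - 4)*(x + 2)*(x - 4)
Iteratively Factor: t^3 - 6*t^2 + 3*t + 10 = (t - 2)*(t^2 - 4*t - 5) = (t - 5)*(t - 2)*(t + 1)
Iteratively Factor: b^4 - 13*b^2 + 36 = (b - 2)*(b^3 + 2*b^2 - 9*b - 18) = (b - 3)*(b - 2)*(b^2 + 5*b + 6) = (b - 3)*(b - 2)*(b + 3)*(b + 2)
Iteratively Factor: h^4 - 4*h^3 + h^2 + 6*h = (h + 1)*(h^3 - 5*h^2 + 6*h) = (h - 3)*(h + 1)*(h^2 - 2*h) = h*(h - 3)*(h + 1)*(h - 2)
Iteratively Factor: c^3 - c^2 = (c - 1)*(c^2) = c*(c - 1)*(c)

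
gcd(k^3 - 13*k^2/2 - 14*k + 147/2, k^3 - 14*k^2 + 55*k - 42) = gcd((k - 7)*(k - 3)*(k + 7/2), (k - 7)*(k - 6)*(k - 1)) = k - 7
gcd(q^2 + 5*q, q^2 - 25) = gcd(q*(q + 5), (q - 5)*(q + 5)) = q + 5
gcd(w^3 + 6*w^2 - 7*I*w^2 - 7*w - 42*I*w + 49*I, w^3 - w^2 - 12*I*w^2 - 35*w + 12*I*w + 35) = w^2 + w*(-1 - 7*I) + 7*I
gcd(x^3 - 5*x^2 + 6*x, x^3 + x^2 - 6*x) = x^2 - 2*x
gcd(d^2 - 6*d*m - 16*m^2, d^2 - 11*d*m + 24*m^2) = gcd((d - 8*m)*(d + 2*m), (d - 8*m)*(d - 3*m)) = d - 8*m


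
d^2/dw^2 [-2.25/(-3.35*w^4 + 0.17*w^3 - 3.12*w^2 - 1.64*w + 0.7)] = ((-90.45*w^2 + 2.295*w - 14.04)*(3.35*w^4 - 0.17*w^3 + 3.12*w^2 + 1.64*w - 0.7) + 2.25*(13.4*w^3 - 0.51*w^2 + 6.24*w + 1.64)*(26.8*w^3 - 1.02*w^2 + 12.48*w + 3.28))/(3.35*w^4 - 0.17*w^3 + 3.12*w^2 + 1.64*w - 0.7)^3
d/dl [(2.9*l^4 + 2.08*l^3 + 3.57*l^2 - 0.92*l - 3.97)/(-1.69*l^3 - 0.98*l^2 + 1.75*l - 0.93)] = (-4.901*l^6 - 5.684*l^5 + 19.2199*l^4 - 6.6176*l^3 - 20.5852*l^2 - 14.4214*l + 7.8031)/(2.8561*l^6 + 3.3124*l^5 - 4.9546*l^4 - 0.2866*l^3 + 4.8853*l^2 - 3.255*l + 0.8649)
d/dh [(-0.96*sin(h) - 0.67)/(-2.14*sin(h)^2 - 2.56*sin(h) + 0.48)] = (-2.8676*sin(h) + 1.0272*cos(2*h) - 3.2032)*cos(h)/(2.14*sin(h)^2 + 2.56*sin(h) - 0.48)^2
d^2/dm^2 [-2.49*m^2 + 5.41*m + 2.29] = -4.98000000000000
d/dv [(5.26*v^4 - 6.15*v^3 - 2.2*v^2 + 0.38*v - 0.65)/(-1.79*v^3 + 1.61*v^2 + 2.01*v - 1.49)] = (-9.4154*v^6 + 16.9372*v^5 + 17.8783*v^4 - 54.7122*v^3 + 18.9662*v^2 + 8.649*v + 0.7403)/(3.2041*v^6 - 5.7638*v^5 - 4.6037*v^4 + 11.8064*v^3 - 0.757700000000002*v^2 - 5.9898*v + 2.2201)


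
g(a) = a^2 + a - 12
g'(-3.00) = -5.00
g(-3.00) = -6.00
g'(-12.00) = -23.00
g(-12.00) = 120.00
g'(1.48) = 3.96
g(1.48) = -8.33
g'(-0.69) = -0.38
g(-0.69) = -12.21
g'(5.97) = 12.94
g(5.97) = 29.61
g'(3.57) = 8.14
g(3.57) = 4.31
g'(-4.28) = -7.56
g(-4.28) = 2.04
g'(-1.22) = -1.44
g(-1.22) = -11.73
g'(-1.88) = -2.76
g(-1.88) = -10.35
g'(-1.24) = -1.48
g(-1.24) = -11.70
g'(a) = 2*a + 1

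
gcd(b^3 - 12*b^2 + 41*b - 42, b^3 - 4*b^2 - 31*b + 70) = b^2 - 9*b + 14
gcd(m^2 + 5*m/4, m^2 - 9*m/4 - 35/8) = m + 5/4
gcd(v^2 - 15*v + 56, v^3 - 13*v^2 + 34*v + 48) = v - 8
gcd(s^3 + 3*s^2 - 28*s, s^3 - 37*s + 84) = s^2 + 3*s - 28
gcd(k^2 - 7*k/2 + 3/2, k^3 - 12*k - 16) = 1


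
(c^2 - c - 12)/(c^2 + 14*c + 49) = (c^2 - c - 12)/(c^2 + 14*c + 49)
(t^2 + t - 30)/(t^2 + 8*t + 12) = (t - 5)/(t + 2)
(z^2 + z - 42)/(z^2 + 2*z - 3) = (z^2 + z - 42)/(z^2 + 2*z - 3)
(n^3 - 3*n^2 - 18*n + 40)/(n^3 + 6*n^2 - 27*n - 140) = (n - 2)/(n + 7)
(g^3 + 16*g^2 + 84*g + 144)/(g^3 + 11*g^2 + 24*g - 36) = (g + 4)/(g - 1)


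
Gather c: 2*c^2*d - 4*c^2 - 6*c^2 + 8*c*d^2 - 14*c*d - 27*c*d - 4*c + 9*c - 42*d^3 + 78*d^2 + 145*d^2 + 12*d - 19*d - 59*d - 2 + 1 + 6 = c^2*(2*d - 10) + c*(8*d^2 - 41*d + 5) - 42*d^3 + 223*d^2 - 66*d + 5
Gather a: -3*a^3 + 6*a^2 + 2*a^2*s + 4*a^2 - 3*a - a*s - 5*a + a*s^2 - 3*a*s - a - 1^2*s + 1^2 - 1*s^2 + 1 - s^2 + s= -3*a^3 + a^2*(2*s + 10) + a*(s^2 - 4*s - 9) - 2*s^2 + 2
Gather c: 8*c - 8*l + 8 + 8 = 8*c - 8*l + 16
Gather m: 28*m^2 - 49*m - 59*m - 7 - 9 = 28*m^2 - 108*m - 16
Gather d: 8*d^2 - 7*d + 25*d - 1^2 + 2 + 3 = 8*d^2 + 18*d + 4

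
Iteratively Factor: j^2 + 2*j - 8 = (j + 4)*(j - 2)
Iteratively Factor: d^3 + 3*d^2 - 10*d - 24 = (d + 4)*(d^2 - d - 6) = (d + 2)*(d + 4)*(d - 3)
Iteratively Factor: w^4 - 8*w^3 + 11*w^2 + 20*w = (w - 4)*(w^3 - 4*w^2 - 5*w) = (w - 5)*(w - 4)*(w^2 + w) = (w - 5)*(w - 4)*(w + 1)*(w)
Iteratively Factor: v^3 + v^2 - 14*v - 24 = (v + 2)*(v^2 - v - 12) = (v - 4)*(v + 2)*(v + 3)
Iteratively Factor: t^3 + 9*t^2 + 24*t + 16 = (t + 1)*(t^2 + 8*t + 16) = (t + 1)*(t + 4)*(t + 4)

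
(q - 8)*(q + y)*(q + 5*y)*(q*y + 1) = q^4*y + 6*q^3*y^2 - 8*q^3*y + q^3 + 5*q^2*y^3 - 48*q^2*y^2 + 6*q^2*y - 8*q^2 - 40*q*y^3 + 5*q*y^2 - 48*q*y - 40*y^2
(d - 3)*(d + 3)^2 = d^3 + 3*d^2 - 9*d - 27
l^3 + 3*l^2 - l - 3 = (l - 1)*(l + 1)*(l + 3)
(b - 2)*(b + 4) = b^2 + 2*b - 8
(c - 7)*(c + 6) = c^2 - c - 42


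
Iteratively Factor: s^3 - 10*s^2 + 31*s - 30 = (s - 5)*(s^2 - 5*s + 6) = (s - 5)*(s - 3)*(s - 2)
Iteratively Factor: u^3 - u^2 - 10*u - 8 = (u + 1)*(u^2 - 2*u - 8) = (u - 4)*(u + 1)*(u + 2)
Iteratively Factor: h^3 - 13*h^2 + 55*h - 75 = (h - 5)*(h^2 - 8*h + 15) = (h - 5)*(h - 3)*(h - 5)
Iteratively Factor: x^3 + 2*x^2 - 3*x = (x + 3)*(x^2 - x) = (x - 1)*(x + 3)*(x)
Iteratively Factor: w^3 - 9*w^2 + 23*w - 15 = (w - 3)*(w^2 - 6*w + 5) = (w - 3)*(w - 1)*(w - 5)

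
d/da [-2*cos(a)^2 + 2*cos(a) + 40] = -2*sin(a) + 2*sin(2*a)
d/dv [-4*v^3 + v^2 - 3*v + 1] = -12*v^2 + 2*v - 3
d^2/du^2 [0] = 0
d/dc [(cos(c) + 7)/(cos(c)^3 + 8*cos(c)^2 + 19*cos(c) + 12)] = (227*cos(c) + 29*cos(2*c) + cos(3*c) + 271)*sin(c)/(2*(cos(c)^3 + 8*cos(c)^2 + 19*cos(c) + 12)^2)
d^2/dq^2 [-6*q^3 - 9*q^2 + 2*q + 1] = -36*q - 18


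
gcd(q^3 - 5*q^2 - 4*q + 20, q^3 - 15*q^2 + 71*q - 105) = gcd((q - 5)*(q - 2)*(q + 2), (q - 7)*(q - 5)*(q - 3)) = q - 5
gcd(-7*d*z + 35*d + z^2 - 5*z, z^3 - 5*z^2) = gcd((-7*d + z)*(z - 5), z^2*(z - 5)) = z - 5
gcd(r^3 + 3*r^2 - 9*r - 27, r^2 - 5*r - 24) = r + 3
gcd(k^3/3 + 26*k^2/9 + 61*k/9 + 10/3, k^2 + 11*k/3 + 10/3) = 1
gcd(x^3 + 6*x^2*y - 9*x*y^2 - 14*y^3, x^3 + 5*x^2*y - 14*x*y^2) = x^2 + 5*x*y - 14*y^2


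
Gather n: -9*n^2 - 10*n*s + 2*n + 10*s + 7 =-9*n^2 + n*(2 - 10*s) + 10*s + 7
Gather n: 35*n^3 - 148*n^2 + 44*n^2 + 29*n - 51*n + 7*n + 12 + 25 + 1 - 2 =35*n^3 - 104*n^2 - 15*n + 36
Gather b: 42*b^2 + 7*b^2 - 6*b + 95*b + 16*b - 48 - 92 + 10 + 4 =49*b^2 + 105*b - 126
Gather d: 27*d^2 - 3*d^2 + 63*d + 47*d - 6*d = 24*d^2 + 104*d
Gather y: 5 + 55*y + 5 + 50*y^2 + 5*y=50*y^2 + 60*y + 10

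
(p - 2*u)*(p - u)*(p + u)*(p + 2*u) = p^4 - 5*p^2*u^2 + 4*u^4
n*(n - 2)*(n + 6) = n^3 + 4*n^2 - 12*n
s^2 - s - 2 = (s - 2)*(s + 1)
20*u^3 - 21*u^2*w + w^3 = (-4*u + w)*(-u + w)*(5*u + w)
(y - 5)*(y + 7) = y^2 + 2*y - 35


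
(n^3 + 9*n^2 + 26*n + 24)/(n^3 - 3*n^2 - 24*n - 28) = (n^2 + 7*n + 12)/(n^2 - 5*n - 14)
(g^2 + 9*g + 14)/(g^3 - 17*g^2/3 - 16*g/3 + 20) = 3*(g + 7)/(3*g^2 - 23*g + 30)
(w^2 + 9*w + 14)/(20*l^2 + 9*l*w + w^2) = (w^2 + 9*w + 14)/(20*l^2 + 9*l*w + w^2)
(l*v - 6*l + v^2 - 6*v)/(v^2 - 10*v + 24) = (l + v)/(v - 4)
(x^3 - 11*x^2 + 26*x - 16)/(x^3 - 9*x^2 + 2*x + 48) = (x^2 - 3*x + 2)/(x^2 - x - 6)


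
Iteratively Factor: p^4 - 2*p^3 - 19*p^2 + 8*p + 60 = (p + 3)*(p^3 - 5*p^2 - 4*p + 20) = (p + 2)*(p + 3)*(p^2 - 7*p + 10) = (p - 2)*(p + 2)*(p + 3)*(p - 5)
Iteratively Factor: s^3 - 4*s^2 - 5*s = (s - 5)*(s^2 + s) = (s - 5)*(s + 1)*(s)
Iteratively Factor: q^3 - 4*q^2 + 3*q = (q - 1)*(q^2 - 3*q) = q*(q - 1)*(q - 3)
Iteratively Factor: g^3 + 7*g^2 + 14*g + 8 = (g + 1)*(g^2 + 6*g + 8) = (g + 1)*(g + 4)*(g + 2)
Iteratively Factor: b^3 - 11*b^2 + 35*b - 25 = (b - 5)*(b^2 - 6*b + 5) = (b - 5)^2*(b - 1)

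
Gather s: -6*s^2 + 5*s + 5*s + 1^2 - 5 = -6*s^2 + 10*s - 4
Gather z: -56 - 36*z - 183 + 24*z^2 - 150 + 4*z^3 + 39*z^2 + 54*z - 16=4*z^3 + 63*z^2 + 18*z - 405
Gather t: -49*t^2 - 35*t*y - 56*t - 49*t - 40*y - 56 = -49*t^2 + t*(-35*y - 105) - 40*y - 56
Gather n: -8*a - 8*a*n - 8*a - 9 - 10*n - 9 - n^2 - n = -16*a - n^2 + n*(-8*a - 11) - 18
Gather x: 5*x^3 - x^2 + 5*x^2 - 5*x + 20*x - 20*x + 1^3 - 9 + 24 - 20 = 5*x^3 + 4*x^2 - 5*x - 4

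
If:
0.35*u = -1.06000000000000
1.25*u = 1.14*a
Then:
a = -3.32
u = -3.03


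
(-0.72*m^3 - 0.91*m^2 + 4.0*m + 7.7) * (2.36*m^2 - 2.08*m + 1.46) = -1.6992*m^5 - 0.65*m^4 + 10.2816*m^3 + 8.5234*m^2 - 10.176*m + 11.242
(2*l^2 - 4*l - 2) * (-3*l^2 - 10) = -6*l^4 + 12*l^3 - 14*l^2 + 40*l + 20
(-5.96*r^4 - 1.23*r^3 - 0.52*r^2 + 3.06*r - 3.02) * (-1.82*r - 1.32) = 10.8472*r^5 + 10.1058*r^4 + 2.57*r^3 - 4.8828*r^2 + 1.4572*r + 3.9864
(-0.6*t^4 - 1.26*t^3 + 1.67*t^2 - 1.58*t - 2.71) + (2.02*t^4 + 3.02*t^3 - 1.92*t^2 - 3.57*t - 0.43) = 1.42*t^4 + 1.76*t^3 - 0.25*t^2 - 5.15*t - 3.14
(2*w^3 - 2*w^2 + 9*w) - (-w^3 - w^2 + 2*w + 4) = 3*w^3 - w^2 + 7*w - 4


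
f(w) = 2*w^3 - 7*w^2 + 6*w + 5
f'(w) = 6*w^2 - 14*w + 6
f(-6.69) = -947.27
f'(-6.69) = 368.20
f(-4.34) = -316.38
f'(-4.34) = 179.77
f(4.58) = 77.79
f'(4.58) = 67.74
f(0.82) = 6.32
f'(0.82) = -1.45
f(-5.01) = -452.26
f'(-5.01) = 226.74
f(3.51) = 26.31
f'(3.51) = 30.78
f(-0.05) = 4.68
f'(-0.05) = 6.72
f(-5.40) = -546.45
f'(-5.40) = 256.56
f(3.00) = 14.00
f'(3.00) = 18.00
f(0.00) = 5.00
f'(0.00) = 6.00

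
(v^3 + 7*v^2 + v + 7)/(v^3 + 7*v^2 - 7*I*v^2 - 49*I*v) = (v^2 + 1)/(v*(v - 7*I))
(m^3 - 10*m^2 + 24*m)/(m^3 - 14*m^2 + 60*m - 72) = m*(m - 4)/(m^2 - 8*m + 12)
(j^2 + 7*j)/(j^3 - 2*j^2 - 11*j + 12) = j*(j + 7)/(j^3 - 2*j^2 - 11*j + 12)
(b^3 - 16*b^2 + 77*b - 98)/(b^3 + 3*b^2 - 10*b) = (b^2 - 14*b + 49)/(b*(b + 5))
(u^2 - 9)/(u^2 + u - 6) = (u - 3)/(u - 2)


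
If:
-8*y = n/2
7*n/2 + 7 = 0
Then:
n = -2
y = 1/8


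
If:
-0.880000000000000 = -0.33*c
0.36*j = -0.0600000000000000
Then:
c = 2.67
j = -0.17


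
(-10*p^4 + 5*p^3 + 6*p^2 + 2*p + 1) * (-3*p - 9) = 30*p^5 + 75*p^4 - 63*p^3 - 60*p^2 - 21*p - 9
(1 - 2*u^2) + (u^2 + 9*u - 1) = -u^2 + 9*u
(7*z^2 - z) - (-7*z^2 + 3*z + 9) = 14*z^2 - 4*z - 9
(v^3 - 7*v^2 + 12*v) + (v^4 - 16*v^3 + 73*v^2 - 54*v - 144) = v^4 - 15*v^3 + 66*v^2 - 42*v - 144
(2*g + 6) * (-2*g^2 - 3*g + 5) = -4*g^3 - 18*g^2 - 8*g + 30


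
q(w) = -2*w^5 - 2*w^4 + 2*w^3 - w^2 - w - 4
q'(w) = -10*w^4 - 8*w^3 + 6*w^2 - 2*w - 1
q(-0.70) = -4.62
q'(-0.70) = 3.68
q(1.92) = -74.81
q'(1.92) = -175.24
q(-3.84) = 1106.87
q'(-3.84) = -1626.19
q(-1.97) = 8.02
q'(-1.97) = -63.23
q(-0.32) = -3.86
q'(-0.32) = 0.41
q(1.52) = -27.71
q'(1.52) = -71.65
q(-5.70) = 9521.46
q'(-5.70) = -8869.12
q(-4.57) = 2903.12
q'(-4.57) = -3464.79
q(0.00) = -4.00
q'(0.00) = -1.00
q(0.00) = -4.00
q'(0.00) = -1.00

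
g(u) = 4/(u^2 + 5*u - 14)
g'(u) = 4*(-2*u - 5)/(u^2 + 5*u - 14)^2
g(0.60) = -0.38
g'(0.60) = -0.22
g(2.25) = 1.73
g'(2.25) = -7.11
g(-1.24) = -0.21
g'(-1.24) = -0.03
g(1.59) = -1.14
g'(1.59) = -2.64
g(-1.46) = -0.21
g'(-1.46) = -0.02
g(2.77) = 0.53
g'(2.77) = -0.74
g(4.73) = 0.12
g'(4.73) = -0.06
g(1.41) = -0.81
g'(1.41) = -1.27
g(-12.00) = 0.06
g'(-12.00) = 0.02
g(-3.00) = -0.20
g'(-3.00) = 0.01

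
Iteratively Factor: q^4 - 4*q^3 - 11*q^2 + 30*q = (q + 3)*(q^3 - 7*q^2 + 10*q) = q*(q + 3)*(q^2 - 7*q + 10) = q*(q - 5)*(q + 3)*(q - 2)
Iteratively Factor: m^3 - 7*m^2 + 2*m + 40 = (m - 4)*(m^2 - 3*m - 10) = (m - 4)*(m + 2)*(m - 5)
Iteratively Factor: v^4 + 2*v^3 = (v + 2)*(v^3) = v*(v + 2)*(v^2) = v^2*(v + 2)*(v)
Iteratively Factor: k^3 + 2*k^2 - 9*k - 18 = (k - 3)*(k^2 + 5*k + 6) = (k - 3)*(k + 3)*(k + 2)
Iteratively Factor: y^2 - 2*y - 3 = (y + 1)*(y - 3)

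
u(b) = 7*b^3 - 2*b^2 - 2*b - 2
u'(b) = 21*b^2 - 4*b - 2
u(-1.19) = -14.25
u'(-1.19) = 32.50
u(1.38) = 9.83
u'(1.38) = 32.47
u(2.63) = 106.25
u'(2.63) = 132.73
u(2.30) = 67.99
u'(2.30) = 99.89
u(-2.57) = -128.89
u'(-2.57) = 146.98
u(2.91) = 147.74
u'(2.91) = 164.19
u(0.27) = -2.55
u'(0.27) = -1.55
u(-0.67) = -3.66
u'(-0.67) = 10.11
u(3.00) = 163.00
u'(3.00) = 175.00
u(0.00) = -2.00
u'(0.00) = -2.00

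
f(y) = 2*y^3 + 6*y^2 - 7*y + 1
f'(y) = 6*y^2 + 12*y - 7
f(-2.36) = 24.65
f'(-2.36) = -1.90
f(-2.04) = 23.27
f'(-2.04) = -6.51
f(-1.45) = 17.67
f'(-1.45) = -11.78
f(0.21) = -0.19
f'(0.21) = -4.22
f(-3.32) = 17.19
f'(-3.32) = 19.29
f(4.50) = 273.25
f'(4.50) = 168.50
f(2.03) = 28.25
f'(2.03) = 42.09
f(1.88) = 22.34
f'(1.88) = 36.77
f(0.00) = 1.00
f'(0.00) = -7.00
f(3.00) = 88.00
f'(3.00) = 83.00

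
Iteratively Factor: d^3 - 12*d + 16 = (d - 2)*(d^2 + 2*d - 8) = (d - 2)^2*(d + 4)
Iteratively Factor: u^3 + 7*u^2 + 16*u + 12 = (u + 2)*(u^2 + 5*u + 6) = (u + 2)^2*(u + 3)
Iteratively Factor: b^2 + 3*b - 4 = (b - 1)*(b + 4)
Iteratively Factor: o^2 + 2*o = (o)*(o + 2)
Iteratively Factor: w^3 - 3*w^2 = (w)*(w^2 - 3*w) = w^2*(w - 3)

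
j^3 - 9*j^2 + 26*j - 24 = (j - 4)*(j - 3)*(j - 2)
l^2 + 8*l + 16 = (l + 4)^2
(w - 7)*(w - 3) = w^2 - 10*w + 21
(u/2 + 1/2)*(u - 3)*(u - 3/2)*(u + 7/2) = u^4/2 - 49*u^2/8 + 9*u/4 + 63/8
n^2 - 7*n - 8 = (n - 8)*(n + 1)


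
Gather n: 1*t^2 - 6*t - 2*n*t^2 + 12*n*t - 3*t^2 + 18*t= n*(-2*t^2 + 12*t) - 2*t^2 + 12*t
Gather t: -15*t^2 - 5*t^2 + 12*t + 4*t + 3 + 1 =-20*t^2 + 16*t + 4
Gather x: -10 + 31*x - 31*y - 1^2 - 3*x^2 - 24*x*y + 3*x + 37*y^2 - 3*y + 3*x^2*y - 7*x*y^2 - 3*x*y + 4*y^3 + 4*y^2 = x^2*(3*y - 3) + x*(-7*y^2 - 27*y + 34) + 4*y^3 + 41*y^2 - 34*y - 11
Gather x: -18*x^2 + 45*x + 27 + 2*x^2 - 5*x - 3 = -16*x^2 + 40*x + 24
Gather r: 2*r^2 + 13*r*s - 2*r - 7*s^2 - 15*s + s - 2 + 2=2*r^2 + r*(13*s - 2) - 7*s^2 - 14*s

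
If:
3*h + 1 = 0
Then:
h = -1/3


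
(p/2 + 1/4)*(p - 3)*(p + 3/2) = p^3/2 - p^2/2 - 21*p/8 - 9/8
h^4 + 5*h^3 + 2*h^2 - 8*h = h*(h - 1)*(h + 2)*(h + 4)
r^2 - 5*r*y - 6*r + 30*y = (r - 6)*(r - 5*y)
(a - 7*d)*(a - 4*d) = a^2 - 11*a*d + 28*d^2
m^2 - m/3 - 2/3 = (m - 1)*(m + 2/3)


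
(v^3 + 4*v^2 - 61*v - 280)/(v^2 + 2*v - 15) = (v^2 - v - 56)/(v - 3)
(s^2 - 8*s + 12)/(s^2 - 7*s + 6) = (s - 2)/(s - 1)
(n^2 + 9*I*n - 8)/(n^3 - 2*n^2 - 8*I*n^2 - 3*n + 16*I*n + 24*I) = (n^2 + 9*I*n - 8)/(n^3 + n^2*(-2 - 8*I) + n*(-3 + 16*I) + 24*I)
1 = 1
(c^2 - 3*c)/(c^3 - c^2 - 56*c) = (3 - c)/(-c^2 + c + 56)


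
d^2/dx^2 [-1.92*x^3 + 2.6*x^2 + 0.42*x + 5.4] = 5.2 - 11.52*x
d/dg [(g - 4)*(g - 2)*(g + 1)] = 3*g^2 - 10*g + 2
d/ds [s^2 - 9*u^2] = 2*s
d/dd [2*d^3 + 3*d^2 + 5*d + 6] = 6*d^2 + 6*d + 5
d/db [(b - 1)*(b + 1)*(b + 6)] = 3*b^2 + 12*b - 1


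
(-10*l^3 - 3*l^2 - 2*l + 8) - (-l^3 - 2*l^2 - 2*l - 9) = -9*l^3 - l^2 + 17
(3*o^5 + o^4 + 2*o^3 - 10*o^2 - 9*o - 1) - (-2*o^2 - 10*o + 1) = 3*o^5 + o^4 + 2*o^3 - 8*o^2 + o - 2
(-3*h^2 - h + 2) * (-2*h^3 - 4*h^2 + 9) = 6*h^5 + 14*h^4 - 35*h^2 - 9*h + 18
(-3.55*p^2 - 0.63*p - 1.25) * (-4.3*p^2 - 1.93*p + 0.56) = 15.265*p^4 + 9.5605*p^3 + 4.6029*p^2 + 2.0597*p - 0.7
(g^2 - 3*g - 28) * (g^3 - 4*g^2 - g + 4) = g^5 - 7*g^4 - 17*g^3 + 119*g^2 + 16*g - 112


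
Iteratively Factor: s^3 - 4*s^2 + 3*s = (s - 1)*(s^2 - 3*s) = (s - 3)*(s - 1)*(s)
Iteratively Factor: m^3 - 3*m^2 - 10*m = (m + 2)*(m^2 - 5*m) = (m - 5)*(m + 2)*(m)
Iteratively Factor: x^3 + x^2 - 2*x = (x + 2)*(x^2 - x) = (x - 1)*(x + 2)*(x)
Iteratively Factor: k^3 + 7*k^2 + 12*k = (k + 3)*(k^2 + 4*k) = k*(k + 3)*(k + 4)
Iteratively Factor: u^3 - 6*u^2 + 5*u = (u - 1)*(u^2 - 5*u) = (u - 5)*(u - 1)*(u)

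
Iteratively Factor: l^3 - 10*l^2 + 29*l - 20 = (l - 5)*(l^2 - 5*l + 4) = (l - 5)*(l - 1)*(l - 4)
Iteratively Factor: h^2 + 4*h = (h + 4)*(h)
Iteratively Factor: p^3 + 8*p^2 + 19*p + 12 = (p + 3)*(p^2 + 5*p + 4) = (p + 1)*(p + 3)*(p + 4)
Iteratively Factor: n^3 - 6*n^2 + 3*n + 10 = (n + 1)*(n^2 - 7*n + 10) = (n - 2)*(n + 1)*(n - 5)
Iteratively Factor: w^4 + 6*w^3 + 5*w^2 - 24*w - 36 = (w + 2)*(w^3 + 4*w^2 - 3*w - 18) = (w + 2)*(w + 3)*(w^2 + w - 6) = (w - 2)*(w + 2)*(w + 3)*(w + 3)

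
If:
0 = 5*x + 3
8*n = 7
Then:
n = 7/8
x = -3/5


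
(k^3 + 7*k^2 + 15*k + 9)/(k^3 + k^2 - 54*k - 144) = (k^2 + 4*k + 3)/(k^2 - 2*k - 48)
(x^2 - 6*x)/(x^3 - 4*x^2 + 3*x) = (x - 6)/(x^2 - 4*x + 3)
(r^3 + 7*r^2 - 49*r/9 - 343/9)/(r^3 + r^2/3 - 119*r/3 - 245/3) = (3*r^2 + 14*r - 49)/(3*(r^2 - 2*r - 35))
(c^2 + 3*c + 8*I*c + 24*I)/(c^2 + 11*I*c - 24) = (c + 3)/(c + 3*I)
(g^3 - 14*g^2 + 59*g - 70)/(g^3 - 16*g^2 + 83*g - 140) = (g - 2)/(g - 4)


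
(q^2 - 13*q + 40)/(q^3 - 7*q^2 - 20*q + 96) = (q - 5)/(q^2 + q - 12)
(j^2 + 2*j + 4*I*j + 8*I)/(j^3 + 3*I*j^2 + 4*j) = (j + 2)/(j*(j - I))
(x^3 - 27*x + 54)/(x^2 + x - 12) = (x^2 + 3*x - 18)/(x + 4)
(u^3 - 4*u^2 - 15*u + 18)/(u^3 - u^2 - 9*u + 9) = (u - 6)/(u - 3)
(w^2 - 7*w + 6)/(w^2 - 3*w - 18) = (w - 1)/(w + 3)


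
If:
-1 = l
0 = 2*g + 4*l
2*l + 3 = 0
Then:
No Solution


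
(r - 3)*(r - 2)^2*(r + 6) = r^4 - r^3 - 26*r^2 + 84*r - 72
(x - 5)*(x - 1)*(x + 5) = x^3 - x^2 - 25*x + 25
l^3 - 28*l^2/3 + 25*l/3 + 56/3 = (l - 8)*(l - 7/3)*(l + 1)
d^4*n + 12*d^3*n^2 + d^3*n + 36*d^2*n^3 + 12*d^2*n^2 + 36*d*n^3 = d*(d + 6*n)^2*(d*n + n)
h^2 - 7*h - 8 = (h - 8)*(h + 1)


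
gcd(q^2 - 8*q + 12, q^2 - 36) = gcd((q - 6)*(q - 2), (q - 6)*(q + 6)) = q - 6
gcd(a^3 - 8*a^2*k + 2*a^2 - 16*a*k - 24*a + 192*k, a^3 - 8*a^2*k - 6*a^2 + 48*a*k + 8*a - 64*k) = a^2 - 8*a*k - 4*a + 32*k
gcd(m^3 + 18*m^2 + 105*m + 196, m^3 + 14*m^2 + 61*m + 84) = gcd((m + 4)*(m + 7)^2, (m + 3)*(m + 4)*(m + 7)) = m^2 + 11*m + 28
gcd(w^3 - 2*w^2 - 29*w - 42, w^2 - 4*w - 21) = w^2 - 4*w - 21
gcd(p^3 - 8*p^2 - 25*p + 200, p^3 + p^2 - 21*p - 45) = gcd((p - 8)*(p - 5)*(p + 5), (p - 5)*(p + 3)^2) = p - 5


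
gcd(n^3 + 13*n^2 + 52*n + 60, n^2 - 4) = n + 2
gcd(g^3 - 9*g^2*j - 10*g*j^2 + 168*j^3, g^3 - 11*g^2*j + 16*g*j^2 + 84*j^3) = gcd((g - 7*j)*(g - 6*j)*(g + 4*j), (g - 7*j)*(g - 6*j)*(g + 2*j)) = g^2 - 13*g*j + 42*j^2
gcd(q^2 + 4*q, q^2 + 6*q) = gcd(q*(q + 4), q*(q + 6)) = q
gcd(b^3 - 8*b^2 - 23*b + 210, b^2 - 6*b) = b - 6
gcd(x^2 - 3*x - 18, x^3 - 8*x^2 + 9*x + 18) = x - 6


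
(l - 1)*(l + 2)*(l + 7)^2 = l^4 + 15*l^3 + 61*l^2 + 21*l - 98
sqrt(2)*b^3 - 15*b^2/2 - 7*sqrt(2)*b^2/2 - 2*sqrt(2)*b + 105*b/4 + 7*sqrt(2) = (b - 7/2)*(b - 4*sqrt(2))*(sqrt(2)*b + 1/2)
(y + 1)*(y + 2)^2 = y^3 + 5*y^2 + 8*y + 4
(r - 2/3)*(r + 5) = r^2 + 13*r/3 - 10/3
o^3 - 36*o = o*(o - 6)*(o + 6)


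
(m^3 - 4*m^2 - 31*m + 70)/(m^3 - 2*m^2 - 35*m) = (m - 2)/m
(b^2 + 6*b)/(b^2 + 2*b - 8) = b*(b + 6)/(b^2 + 2*b - 8)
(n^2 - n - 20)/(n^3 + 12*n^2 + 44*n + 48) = (n - 5)/(n^2 + 8*n + 12)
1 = 1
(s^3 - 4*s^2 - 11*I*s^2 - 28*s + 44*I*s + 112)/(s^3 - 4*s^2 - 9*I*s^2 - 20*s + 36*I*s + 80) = (s - 7*I)/(s - 5*I)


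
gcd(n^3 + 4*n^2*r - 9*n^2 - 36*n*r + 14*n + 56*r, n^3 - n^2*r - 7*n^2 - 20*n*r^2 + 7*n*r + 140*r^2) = n^2 + 4*n*r - 7*n - 28*r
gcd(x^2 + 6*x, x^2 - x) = x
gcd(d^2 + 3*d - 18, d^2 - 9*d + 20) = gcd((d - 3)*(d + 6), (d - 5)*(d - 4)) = 1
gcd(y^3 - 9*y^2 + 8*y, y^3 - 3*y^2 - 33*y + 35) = y - 1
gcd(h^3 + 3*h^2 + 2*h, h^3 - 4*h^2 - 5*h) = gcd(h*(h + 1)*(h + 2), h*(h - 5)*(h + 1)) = h^2 + h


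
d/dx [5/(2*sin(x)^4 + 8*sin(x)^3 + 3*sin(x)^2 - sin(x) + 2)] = 5*(-8*sin(x)^3 - 24*sin(x)^2 - 6*sin(x) + 1)*cos(x)/(2*sin(x)^4 + 8*sin(x)^3 + 3*sin(x)^2 - sin(x) + 2)^2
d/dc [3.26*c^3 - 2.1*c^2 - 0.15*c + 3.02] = 9.78*c^2 - 4.2*c - 0.15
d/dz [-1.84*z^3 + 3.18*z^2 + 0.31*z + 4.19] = -5.52*z^2 + 6.36*z + 0.31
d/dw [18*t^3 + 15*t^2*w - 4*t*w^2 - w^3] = 15*t^2 - 8*t*w - 3*w^2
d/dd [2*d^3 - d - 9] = 6*d^2 - 1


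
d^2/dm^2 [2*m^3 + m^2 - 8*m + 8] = 12*m + 2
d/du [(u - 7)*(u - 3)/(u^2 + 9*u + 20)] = (19*u^2 - 2*u - 389)/(u^4 + 18*u^3 + 121*u^2 + 360*u + 400)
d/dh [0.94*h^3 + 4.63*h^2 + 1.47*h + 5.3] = 2.82*h^2 + 9.26*h + 1.47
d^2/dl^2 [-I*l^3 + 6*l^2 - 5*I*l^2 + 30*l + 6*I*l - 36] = -6*I*l + 12 - 10*I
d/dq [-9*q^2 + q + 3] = 1 - 18*q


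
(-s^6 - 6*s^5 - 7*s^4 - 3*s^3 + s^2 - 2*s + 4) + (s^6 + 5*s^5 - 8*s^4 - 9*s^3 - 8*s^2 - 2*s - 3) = -s^5 - 15*s^4 - 12*s^3 - 7*s^2 - 4*s + 1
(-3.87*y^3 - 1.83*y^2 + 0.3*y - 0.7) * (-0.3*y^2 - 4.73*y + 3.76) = 1.161*y^5 + 18.8541*y^4 - 5.9853*y^3 - 8.0898*y^2 + 4.439*y - 2.632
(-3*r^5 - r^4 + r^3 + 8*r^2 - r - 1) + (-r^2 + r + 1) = -3*r^5 - r^4 + r^3 + 7*r^2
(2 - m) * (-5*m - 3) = 5*m^2 - 7*m - 6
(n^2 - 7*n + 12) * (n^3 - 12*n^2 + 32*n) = n^5 - 19*n^4 + 128*n^3 - 368*n^2 + 384*n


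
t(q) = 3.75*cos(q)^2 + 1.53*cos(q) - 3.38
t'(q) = -7.5*sin(q)*cos(q) - 1.53*sin(q)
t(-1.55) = -3.35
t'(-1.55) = 1.69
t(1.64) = -3.47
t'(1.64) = -1.01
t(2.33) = -2.66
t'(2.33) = 2.64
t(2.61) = -1.91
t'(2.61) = 2.50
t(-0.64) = 0.26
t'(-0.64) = 4.51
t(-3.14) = -1.16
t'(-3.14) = -0.01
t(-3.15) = -1.16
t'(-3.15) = 0.05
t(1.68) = -3.50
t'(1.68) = -0.71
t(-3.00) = -1.22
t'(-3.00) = -0.83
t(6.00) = 1.55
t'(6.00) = 2.44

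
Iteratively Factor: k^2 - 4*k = (k)*(k - 4)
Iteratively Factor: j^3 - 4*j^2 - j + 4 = (j + 1)*(j^2 - 5*j + 4) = (j - 1)*(j + 1)*(j - 4)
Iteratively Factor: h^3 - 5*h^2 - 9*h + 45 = (h - 3)*(h^2 - 2*h - 15) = (h - 3)*(h + 3)*(h - 5)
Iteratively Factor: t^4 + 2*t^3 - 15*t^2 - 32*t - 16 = (t + 4)*(t^3 - 2*t^2 - 7*t - 4) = (t - 4)*(t + 4)*(t^2 + 2*t + 1) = (t - 4)*(t + 1)*(t + 4)*(t + 1)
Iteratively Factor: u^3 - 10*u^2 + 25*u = (u - 5)*(u^2 - 5*u) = (u - 5)^2*(u)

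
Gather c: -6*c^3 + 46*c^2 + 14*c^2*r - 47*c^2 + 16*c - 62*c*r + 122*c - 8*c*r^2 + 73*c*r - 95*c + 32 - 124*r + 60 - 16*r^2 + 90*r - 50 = -6*c^3 + c^2*(14*r - 1) + c*(-8*r^2 + 11*r + 43) - 16*r^2 - 34*r + 42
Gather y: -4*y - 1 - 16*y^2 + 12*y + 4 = -16*y^2 + 8*y + 3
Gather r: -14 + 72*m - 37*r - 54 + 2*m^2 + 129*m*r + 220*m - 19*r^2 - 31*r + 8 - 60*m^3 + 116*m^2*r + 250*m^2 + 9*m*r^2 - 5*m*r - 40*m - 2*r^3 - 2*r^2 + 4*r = -60*m^3 + 252*m^2 + 252*m - 2*r^3 + r^2*(9*m - 21) + r*(116*m^2 + 124*m - 64) - 60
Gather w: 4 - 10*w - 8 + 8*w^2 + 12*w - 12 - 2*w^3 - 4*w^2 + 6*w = -2*w^3 + 4*w^2 + 8*w - 16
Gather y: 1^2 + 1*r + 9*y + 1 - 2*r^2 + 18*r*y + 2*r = -2*r^2 + 3*r + y*(18*r + 9) + 2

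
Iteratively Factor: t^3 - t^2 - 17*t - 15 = (t + 3)*(t^2 - 4*t - 5) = (t - 5)*(t + 3)*(t + 1)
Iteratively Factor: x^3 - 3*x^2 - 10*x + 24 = (x - 4)*(x^2 + x - 6) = (x - 4)*(x + 3)*(x - 2)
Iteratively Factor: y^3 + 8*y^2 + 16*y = (y + 4)*(y^2 + 4*y) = (y + 4)^2*(y)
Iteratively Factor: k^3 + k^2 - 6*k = (k - 2)*(k^2 + 3*k) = (k - 2)*(k + 3)*(k)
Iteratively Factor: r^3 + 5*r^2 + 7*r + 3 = (r + 3)*(r^2 + 2*r + 1) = (r + 1)*(r + 3)*(r + 1)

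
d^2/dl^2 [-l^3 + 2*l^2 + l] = 4 - 6*l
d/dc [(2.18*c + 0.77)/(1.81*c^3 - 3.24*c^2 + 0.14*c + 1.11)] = (-7.8916*c^3 + 2.8821*c^2 + 4.9896*c + 2.312)/(3.2761*c^6 - 11.7288*c^5 + 11.0044*c^4 + 3.111*c^3 - 7.1732*c^2 + 0.3108*c + 1.2321)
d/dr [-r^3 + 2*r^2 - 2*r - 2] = -3*r^2 + 4*r - 2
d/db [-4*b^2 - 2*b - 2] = -8*b - 2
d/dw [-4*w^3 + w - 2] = 1 - 12*w^2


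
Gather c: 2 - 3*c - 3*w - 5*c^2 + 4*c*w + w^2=-5*c^2 + c*(4*w - 3) + w^2 - 3*w + 2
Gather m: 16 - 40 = -24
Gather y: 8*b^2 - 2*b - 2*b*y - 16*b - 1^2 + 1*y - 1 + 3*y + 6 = 8*b^2 - 18*b + y*(4 - 2*b) + 4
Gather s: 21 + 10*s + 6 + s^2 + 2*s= s^2 + 12*s + 27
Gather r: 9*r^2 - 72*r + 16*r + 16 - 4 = 9*r^2 - 56*r + 12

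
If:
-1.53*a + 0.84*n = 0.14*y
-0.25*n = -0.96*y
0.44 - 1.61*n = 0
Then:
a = 0.14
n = 0.27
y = 0.07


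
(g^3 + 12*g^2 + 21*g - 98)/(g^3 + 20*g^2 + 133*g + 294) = (g - 2)/(g + 6)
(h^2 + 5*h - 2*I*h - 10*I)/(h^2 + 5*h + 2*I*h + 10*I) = (h - 2*I)/(h + 2*I)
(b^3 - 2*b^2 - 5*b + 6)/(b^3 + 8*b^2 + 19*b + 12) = (b^3 - 2*b^2 - 5*b + 6)/(b^3 + 8*b^2 + 19*b + 12)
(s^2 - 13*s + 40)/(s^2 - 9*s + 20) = (s - 8)/(s - 4)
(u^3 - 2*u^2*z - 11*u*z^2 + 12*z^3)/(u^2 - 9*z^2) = (-u^2 + 5*u*z - 4*z^2)/(-u + 3*z)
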